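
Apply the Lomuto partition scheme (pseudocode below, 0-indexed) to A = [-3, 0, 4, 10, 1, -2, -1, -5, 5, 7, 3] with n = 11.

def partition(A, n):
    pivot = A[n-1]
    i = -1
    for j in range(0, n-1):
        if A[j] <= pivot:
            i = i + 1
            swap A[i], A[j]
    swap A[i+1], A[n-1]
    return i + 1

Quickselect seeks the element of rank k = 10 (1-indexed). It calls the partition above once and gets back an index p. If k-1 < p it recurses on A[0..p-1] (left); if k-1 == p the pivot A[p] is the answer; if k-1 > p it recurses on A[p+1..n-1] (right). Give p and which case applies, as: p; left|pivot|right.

6; right

pivot = A[10] = 3; i = -1
j=0: A[0]=-3 ≤ 3 → i=0, swap A[0],A[0] (no change) → [-3, 0, 4, 10, 1, -2, -1, -5, 5, 7, 3]
j=1: A[1]=0 ≤ 3 → i=1, swap A[1],A[1] (no change) → [-3, 0, 4, 10, 1, -2, -1, -5, 5, 7, 3]
j=2: A[2]=4 > 3 → no swap
j=3: A[3]=10 > 3 → no swap
j=4: A[4]=1 ≤ 3 → i=2, swap A[2],A[4] → [-3, 0, 1, 10, 4, -2, -1, -5, 5, 7, 3]
j=5: A[5]=-2 ≤ 3 → i=3, swap A[3],A[5] → [-3, 0, 1, -2, 4, 10, -1, -5, 5, 7, 3]
j=6: A[6]=-1 ≤ 3 → i=4, swap A[4],A[6] → [-3, 0, 1, -2, -1, 10, 4, -5, 5, 7, 3]
j=7: A[7]=-5 ≤ 3 → i=5, swap A[5],A[7] → [-3, 0, 1, -2, -1, -5, 4, 10, 5, 7, 3]
j=8: A[8]=5 > 3 → no swap
j=9: A[9]=7 > 3 → no swap
final swap A[6],A[10] → [-3, 0, 1, -2, -1, -5, 3, 10, 5, 7, 4]; return 6
p = 6; k-1 = 9 > 6 ⇒ right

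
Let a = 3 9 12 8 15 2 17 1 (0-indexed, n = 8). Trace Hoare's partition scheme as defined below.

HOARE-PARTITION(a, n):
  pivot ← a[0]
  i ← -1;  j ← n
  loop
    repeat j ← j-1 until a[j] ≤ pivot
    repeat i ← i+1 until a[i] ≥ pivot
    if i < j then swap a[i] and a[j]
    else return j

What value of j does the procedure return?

pivot = a[0] = 3; i = -1, j = 8
j→7 (a[7]=1≤3), i→0 (a[0]=3≥3); i<j, swap → 1 9 12 8 15 2 17 3
j→5 (a[5]=2≤3), i→1 (a[1]=9≥3); i<j, swap → 1 2 12 8 15 9 17 3
j→1, i→2; i≥j, return j=1. a = 1 2 12 8 15 9 17 3

1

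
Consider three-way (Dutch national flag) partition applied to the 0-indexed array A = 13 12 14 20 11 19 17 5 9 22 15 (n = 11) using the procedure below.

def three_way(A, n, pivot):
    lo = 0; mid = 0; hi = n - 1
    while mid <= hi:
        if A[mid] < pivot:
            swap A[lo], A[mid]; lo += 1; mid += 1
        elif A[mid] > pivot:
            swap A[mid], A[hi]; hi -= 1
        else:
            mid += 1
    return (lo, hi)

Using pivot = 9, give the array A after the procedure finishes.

5 9 20 11 19 17 14 12 22 15 13

pivot = 9; lo=0, mid=0, hi=10
A[mid]=13>9: swap A[0],A[10]; hi=9 → 15 12 14 20 11 19 17 5 9 22 13
A[mid]=15>9: swap A[0],A[9]; hi=8 → 22 12 14 20 11 19 17 5 9 15 13
A[mid]=22>9: swap A[0],A[8]; hi=7 → 9 12 14 20 11 19 17 5 22 15 13
A[mid]=9=9: mid=1
A[mid]=12>9: swap A[1],A[7]; hi=6 → 9 5 14 20 11 19 17 12 22 15 13
A[mid]=5<9: swap A[0],A[1]; lo=1,mid=2 → 5 9 14 20 11 19 17 12 22 15 13
A[mid]=14>9: swap A[2],A[6]; hi=5 → 5 9 17 20 11 19 14 12 22 15 13
A[mid]=17>9: swap A[2],A[5]; hi=4 → 5 9 19 20 11 17 14 12 22 15 13
A[mid]=19>9: swap A[2],A[4]; hi=3 → 5 9 11 20 19 17 14 12 22 15 13
A[mid]=11>9: swap A[2],A[3]; hi=2 → 5 9 20 11 19 17 14 12 22 15 13
A[mid]=20>9: swap A[2],A[2]; hi=1 → 5 9 20 11 19 17 14 12 22 15 13
end: lo=1, hi=1; A = 5 9 20 11 19 17 14 12 22 15 13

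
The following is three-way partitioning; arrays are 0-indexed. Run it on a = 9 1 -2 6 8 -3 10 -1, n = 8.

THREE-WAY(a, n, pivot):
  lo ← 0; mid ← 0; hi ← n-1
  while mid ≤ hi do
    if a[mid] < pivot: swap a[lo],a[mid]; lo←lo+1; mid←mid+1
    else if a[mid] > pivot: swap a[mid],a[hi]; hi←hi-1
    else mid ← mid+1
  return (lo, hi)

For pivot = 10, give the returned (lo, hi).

(7, 7)

lo=0 mid=0 hi=7
9<10: swap(0,0), lo=1 mid=1 ⇒ 9 1 -2 6 8 -3 10 -1
1<10: swap(1,1), lo=2 mid=2 ⇒ 9 1 -2 6 8 -3 10 -1
-2<10: swap(2,2), lo=3 mid=3 ⇒ 9 1 -2 6 8 -3 10 -1
6<10: swap(3,3), lo=4 mid=4 ⇒ 9 1 -2 6 8 -3 10 -1
8<10: swap(4,4), lo=5 mid=5 ⇒ 9 1 -2 6 8 -3 10 -1
-3<10: swap(5,5), lo=6 mid=6 ⇒ 9 1 -2 6 8 -3 10 -1
10=10: mid=7
-1<10: swap(6,7), lo=7 mid=8 ⇒ 9 1 -2 6 8 -3 -1 10
done. lo=7 hi=7; a=9 1 -2 6 8 -3 -1 10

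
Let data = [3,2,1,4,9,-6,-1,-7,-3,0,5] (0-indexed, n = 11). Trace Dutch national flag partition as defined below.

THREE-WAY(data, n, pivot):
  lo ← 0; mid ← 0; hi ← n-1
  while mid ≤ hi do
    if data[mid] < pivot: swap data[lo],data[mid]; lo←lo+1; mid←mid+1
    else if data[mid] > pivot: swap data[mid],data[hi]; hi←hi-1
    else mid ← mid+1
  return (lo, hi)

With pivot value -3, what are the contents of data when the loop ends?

[-7,-6,-3,9,4,-1,1,2,0,5,3]

pivot = -3; lo=0, mid=0, hi=10
data[mid]=3>-3: swap data[0],data[10]; hi=9 → [5,2,1,4,9,-6,-1,-7,-3,0,3]
data[mid]=5>-3: swap data[0],data[9]; hi=8 → [0,2,1,4,9,-6,-1,-7,-3,5,3]
data[mid]=0>-3: swap data[0],data[8]; hi=7 → [-3,2,1,4,9,-6,-1,-7,0,5,3]
data[mid]=-3=-3: mid=1
data[mid]=2>-3: swap data[1],data[7]; hi=6 → [-3,-7,1,4,9,-6,-1,2,0,5,3]
data[mid]=-7<-3: swap data[0],data[1]; lo=1,mid=2 → [-7,-3,1,4,9,-6,-1,2,0,5,3]
data[mid]=1>-3: swap data[2],data[6]; hi=5 → [-7,-3,-1,4,9,-6,1,2,0,5,3]
data[mid]=-1>-3: swap data[2],data[5]; hi=4 → [-7,-3,-6,4,9,-1,1,2,0,5,3]
data[mid]=-6<-3: swap data[1],data[2]; lo=2,mid=3 → [-7,-6,-3,4,9,-1,1,2,0,5,3]
data[mid]=4>-3: swap data[3],data[4]; hi=3 → [-7,-6,-3,9,4,-1,1,2,0,5,3]
data[mid]=9>-3: swap data[3],data[3]; hi=2 → [-7,-6,-3,9,4,-1,1,2,0,5,3]
end: lo=2, hi=2; data = [-7,-6,-3,9,4,-1,1,2,0,5,3]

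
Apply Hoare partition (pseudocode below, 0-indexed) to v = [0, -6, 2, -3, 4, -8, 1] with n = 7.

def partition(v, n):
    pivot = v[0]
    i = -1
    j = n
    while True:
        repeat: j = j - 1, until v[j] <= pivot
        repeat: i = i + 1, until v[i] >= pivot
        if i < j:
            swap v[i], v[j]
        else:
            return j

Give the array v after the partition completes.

pivot=0
j stops at 5 (-8), i stops at 0 (0); swap ⇒ [-8, -6, 2, -3, 4, 0, 1]
j stops at 3 (-3), i stops at 2 (2); swap ⇒ [-8, -6, -3, 2, 4, 0, 1]
j stops at 2, i stops at 3; i≥j ⇒ return 2. v=[-8, -6, -3, 2, 4, 0, 1]

[-8, -6, -3, 2, 4, 0, 1]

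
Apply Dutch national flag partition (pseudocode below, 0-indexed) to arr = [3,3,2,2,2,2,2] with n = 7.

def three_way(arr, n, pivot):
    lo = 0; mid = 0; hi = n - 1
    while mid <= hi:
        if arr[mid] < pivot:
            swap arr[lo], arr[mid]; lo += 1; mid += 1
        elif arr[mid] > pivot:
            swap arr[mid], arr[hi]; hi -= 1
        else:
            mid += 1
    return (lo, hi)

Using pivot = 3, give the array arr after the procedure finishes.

[2,2,2,2,2,3,3]

pivot = 3; lo=0, mid=0, hi=6
arr[mid]=3=3: mid=1
arr[mid]=3=3: mid=2
arr[mid]=2<3: swap arr[0],arr[2]; lo=1,mid=3 → [2,3,3,2,2,2,2]
arr[mid]=2<3: swap arr[1],arr[3]; lo=2,mid=4 → [2,2,3,3,2,2,2]
arr[mid]=2<3: swap arr[2],arr[4]; lo=3,mid=5 → [2,2,2,3,3,2,2]
arr[mid]=2<3: swap arr[3],arr[5]; lo=4,mid=6 → [2,2,2,2,3,3,2]
arr[mid]=2<3: swap arr[4],arr[6]; lo=5,mid=7 → [2,2,2,2,2,3,3]
end: lo=5, hi=6; arr = [2,2,2,2,2,3,3]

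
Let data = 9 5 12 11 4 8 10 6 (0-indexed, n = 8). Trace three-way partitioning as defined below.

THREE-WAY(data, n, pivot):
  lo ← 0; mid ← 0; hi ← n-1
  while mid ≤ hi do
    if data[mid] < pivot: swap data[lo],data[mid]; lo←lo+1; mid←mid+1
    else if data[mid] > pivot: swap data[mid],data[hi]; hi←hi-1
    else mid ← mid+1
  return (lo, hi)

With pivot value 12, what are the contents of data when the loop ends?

lo=0 mid=0 hi=7
9<12: swap(0,0), lo=1 mid=1 ⇒ 9 5 12 11 4 8 10 6
5<12: swap(1,1), lo=2 mid=2 ⇒ 9 5 12 11 4 8 10 6
12=12: mid=3
11<12: swap(2,3), lo=3 mid=4 ⇒ 9 5 11 12 4 8 10 6
4<12: swap(3,4), lo=4 mid=5 ⇒ 9 5 11 4 12 8 10 6
8<12: swap(4,5), lo=5 mid=6 ⇒ 9 5 11 4 8 12 10 6
10<12: swap(5,6), lo=6 mid=7 ⇒ 9 5 11 4 8 10 12 6
6<12: swap(6,7), lo=7 mid=8 ⇒ 9 5 11 4 8 10 6 12
done. lo=7 hi=7; data=9 5 11 4 8 10 6 12

9 5 11 4 8 10 6 12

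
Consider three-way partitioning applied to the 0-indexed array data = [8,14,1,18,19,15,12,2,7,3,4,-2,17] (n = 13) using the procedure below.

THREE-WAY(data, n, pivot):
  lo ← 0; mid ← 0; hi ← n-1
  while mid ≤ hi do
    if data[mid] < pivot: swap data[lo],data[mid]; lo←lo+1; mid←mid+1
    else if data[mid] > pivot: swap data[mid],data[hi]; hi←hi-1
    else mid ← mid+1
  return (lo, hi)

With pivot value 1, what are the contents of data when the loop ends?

[-2,1,18,19,15,12,2,7,3,4,14,17,8]

lo=0 mid=0 hi=12
8>1: swap(0,12), hi=11 ⇒ [17,14,1,18,19,15,12,2,7,3,4,-2,8]
17>1: swap(0,11), hi=10 ⇒ [-2,14,1,18,19,15,12,2,7,3,4,17,8]
-2<1: swap(0,0), lo=1 mid=1 ⇒ [-2,14,1,18,19,15,12,2,7,3,4,17,8]
14>1: swap(1,10), hi=9 ⇒ [-2,4,1,18,19,15,12,2,7,3,14,17,8]
4>1: swap(1,9), hi=8 ⇒ [-2,3,1,18,19,15,12,2,7,4,14,17,8]
3>1: swap(1,8), hi=7 ⇒ [-2,7,1,18,19,15,12,2,3,4,14,17,8]
7>1: swap(1,7), hi=6 ⇒ [-2,2,1,18,19,15,12,7,3,4,14,17,8]
2>1: swap(1,6), hi=5 ⇒ [-2,12,1,18,19,15,2,7,3,4,14,17,8]
12>1: swap(1,5), hi=4 ⇒ [-2,15,1,18,19,12,2,7,3,4,14,17,8]
15>1: swap(1,4), hi=3 ⇒ [-2,19,1,18,15,12,2,7,3,4,14,17,8]
19>1: swap(1,3), hi=2 ⇒ [-2,18,1,19,15,12,2,7,3,4,14,17,8]
18>1: swap(1,2), hi=1 ⇒ [-2,1,18,19,15,12,2,7,3,4,14,17,8]
1=1: mid=2
done. lo=1 hi=1; data=[-2,1,18,19,15,12,2,7,3,4,14,17,8]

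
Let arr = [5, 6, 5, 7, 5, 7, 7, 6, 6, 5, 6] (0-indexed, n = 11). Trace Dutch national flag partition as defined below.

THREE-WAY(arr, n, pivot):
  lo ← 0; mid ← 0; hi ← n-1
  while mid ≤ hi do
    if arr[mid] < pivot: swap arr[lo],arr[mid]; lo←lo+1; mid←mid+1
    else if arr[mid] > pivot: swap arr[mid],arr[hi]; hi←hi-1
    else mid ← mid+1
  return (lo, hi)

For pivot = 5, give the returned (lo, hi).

pivot = 5; lo=0, mid=0, hi=10
arr[mid]=5=5: mid=1
arr[mid]=6>5: swap arr[1],arr[10]; hi=9 → [5, 6, 5, 7, 5, 7, 7, 6, 6, 5, 6]
arr[mid]=6>5: swap arr[1],arr[9]; hi=8 → [5, 5, 5, 7, 5, 7, 7, 6, 6, 6, 6]
arr[mid]=5=5: mid=2
arr[mid]=5=5: mid=3
arr[mid]=7>5: swap arr[3],arr[8]; hi=7 → [5, 5, 5, 6, 5, 7, 7, 6, 7, 6, 6]
arr[mid]=6>5: swap arr[3],arr[7]; hi=6 → [5, 5, 5, 6, 5, 7, 7, 6, 7, 6, 6]
arr[mid]=6>5: swap arr[3],arr[6]; hi=5 → [5, 5, 5, 7, 5, 7, 6, 6, 7, 6, 6]
arr[mid]=7>5: swap arr[3],arr[5]; hi=4 → [5, 5, 5, 7, 5, 7, 6, 6, 7, 6, 6]
arr[mid]=7>5: swap arr[3],arr[4]; hi=3 → [5, 5, 5, 5, 7, 7, 6, 6, 7, 6, 6]
arr[mid]=5=5: mid=4
end: lo=0, hi=3; arr = [5, 5, 5, 5, 7, 7, 6, 6, 7, 6, 6]

(0, 3)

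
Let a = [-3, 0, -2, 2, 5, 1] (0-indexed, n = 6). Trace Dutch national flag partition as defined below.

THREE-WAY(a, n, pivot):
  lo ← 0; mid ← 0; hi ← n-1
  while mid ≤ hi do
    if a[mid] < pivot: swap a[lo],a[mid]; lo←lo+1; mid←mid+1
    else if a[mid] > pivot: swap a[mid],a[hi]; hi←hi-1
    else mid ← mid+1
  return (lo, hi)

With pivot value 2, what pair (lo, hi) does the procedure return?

lo=0 mid=0 hi=5
-3<2: swap(0,0), lo=1 mid=1 ⇒ [-3, 0, -2, 2, 5, 1]
0<2: swap(1,1), lo=2 mid=2 ⇒ [-3, 0, -2, 2, 5, 1]
-2<2: swap(2,2), lo=3 mid=3 ⇒ [-3, 0, -2, 2, 5, 1]
2=2: mid=4
5>2: swap(4,5), hi=4 ⇒ [-3, 0, -2, 2, 1, 5]
1<2: swap(3,4), lo=4 mid=5 ⇒ [-3, 0, -2, 1, 2, 5]
done. lo=4 hi=4; a=[-3, 0, -2, 1, 2, 5]

(4, 4)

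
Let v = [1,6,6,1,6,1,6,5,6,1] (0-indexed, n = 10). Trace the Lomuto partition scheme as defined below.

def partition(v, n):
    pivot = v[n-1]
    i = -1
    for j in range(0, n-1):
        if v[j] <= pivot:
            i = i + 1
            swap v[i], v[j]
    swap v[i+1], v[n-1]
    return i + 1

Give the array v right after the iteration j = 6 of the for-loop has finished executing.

[1,1,1,6,6,6,6,5,6,1]

pivot=1, i=-1
j=0: 1≤1, i=0, swap(0,0) ⇒ [1,6,6,1,6,1,6,5,6,1]
j=1: 6>1, skip
j=2: 6>1, skip
j=3: 1≤1, i=1, swap(1,3) ⇒ [1,1,6,6,6,1,6,5,6,1]
j=4: 6>1, skip
j=5: 1≤1, i=2, swap(2,5) ⇒ [1,1,1,6,6,6,6,5,6,1]
j=6: 6>1, skip
(after j=6) v = [1,1,1,6,6,6,6,5,6,1]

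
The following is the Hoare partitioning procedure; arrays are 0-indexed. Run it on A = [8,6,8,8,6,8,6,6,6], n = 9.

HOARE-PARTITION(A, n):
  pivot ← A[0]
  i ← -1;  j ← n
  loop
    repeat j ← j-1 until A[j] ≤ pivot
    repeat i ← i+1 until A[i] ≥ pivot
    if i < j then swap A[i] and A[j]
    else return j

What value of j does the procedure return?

5

pivot=8
j stops at 8 (6), i stops at 0 (8); swap ⇒ [6,6,8,8,6,8,6,6,8]
j stops at 7 (6), i stops at 2 (8); swap ⇒ [6,6,6,8,6,8,6,8,8]
j stops at 6 (6), i stops at 3 (8); swap ⇒ [6,6,6,6,6,8,8,8,8]
j stops at 5, i stops at 5; i≥j ⇒ return 5. A=[6,6,6,6,6,8,8,8,8]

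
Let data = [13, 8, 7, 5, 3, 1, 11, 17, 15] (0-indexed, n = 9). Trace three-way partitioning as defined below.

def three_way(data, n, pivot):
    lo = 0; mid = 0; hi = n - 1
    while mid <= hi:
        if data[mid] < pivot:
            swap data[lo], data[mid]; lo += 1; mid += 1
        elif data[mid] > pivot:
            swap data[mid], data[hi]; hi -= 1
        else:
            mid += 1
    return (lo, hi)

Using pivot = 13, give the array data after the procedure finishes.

[8, 7, 5, 3, 1, 11, 13, 15, 17]

lo=0 mid=0 hi=8
13=13: mid=1
8<13: swap(0,1), lo=1 mid=2 ⇒ [8, 13, 7, 5, 3, 1, 11, 17, 15]
7<13: swap(1,2), lo=2 mid=3 ⇒ [8, 7, 13, 5, 3, 1, 11, 17, 15]
5<13: swap(2,3), lo=3 mid=4 ⇒ [8, 7, 5, 13, 3, 1, 11, 17, 15]
3<13: swap(3,4), lo=4 mid=5 ⇒ [8, 7, 5, 3, 13, 1, 11, 17, 15]
1<13: swap(4,5), lo=5 mid=6 ⇒ [8, 7, 5, 3, 1, 13, 11, 17, 15]
11<13: swap(5,6), lo=6 mid=7 ⇒ [8, 7, 5, 3, 1, 11, 13, 17, 15]
17>13: swap(7,8), hi=7 ⇒ [8, 7, 5, 3, 1, 11, 13, 15, 17]
15>13: swap(7,7), hi=6 ⇒ [8, 7, 5, 3, 1, 11, 13, 15, 17]
done. lo=6 hi=6; data=[8, 7, 5, 3, 1, 11, 13, 15, 17]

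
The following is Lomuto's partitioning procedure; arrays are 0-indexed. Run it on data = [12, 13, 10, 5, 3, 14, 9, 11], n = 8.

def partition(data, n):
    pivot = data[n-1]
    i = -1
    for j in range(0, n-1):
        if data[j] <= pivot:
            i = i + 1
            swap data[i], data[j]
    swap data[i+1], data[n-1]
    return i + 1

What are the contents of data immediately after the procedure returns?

[10, 5, 3, 9, 11, 14, 13, 12]

pivot = data[7] = 11; i = -1
j=0: data[0]=12 > 11 → no swap
j=1: data[1]=13 > 11 → no swap
j=2: data[2]=10 ≤ 11 → i=0, swap data[0],data[2] → [10, 13, 12, 5, 3, 14, 9, 11]
j=3: data[3]=5 ≤ 11 → i=1, swap data[1],data[3] → [10, 5, 12, 13, 3, 14, 9, 11]
j=4: data[4]=3 ≤ 11 → i=2, swap data[2],data[4] → [10, 5, 3, 13, 12, 14, 9, 11]
j=5: data[5]=14 > 11 → no swap
j=6: data[6]=9 ≤ 11 → i=3, swap data[3],data[6] → [10, 5, 3, 9, 12, 14, 13, 11]
final swap data[4],data[7] → [10, 5, 3, 9, 11, 14, 13, 12]; return 4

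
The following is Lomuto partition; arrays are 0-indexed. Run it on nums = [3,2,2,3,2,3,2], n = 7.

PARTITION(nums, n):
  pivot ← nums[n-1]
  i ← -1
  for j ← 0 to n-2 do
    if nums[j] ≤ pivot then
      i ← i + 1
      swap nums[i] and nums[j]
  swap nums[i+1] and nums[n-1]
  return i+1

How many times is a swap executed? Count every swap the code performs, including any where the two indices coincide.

4

pivot = nums[6] = 2; i = -1
j=0: nums[0]=3 > 2 → no swap
j=1: nums[1]=2 ≤ 2 → i=0, swap nums[0],nums[1] → [2,3,2,3,2,3,2]
j=2: nums[2]=2 ≤ 2 → i=1, swap nums[1],nums[2] → [2,2,3,3,2,3,2]
j=3: nums[3]=3 > 2 → no swap
j=4: nums[4]=2 ≤ 2 → i=2, swap nums[2],nums[4] → [2,2,2,3,3,3,2]
j=5: nums[5]=3 > 2 → no swap
final swap nums[3],nums[6] → [2,2,2,2,3,3,3]; return 3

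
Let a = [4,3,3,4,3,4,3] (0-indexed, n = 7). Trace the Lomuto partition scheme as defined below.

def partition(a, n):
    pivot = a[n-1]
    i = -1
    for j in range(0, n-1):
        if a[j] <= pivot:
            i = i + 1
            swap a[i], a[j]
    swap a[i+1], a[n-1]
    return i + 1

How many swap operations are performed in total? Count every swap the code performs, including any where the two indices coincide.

pivot=3, i=-1
j=0: 4>3, skip
j=1: 3≤3, i=0, swap(0,1) ⇒ [3,4,3,4,3,4,3]
j=2: 3≤3, i=1, swap(1,2) ⇒ [3,3,4,4,3,4,3]
j=3: 4>3, skip
j=4: 3≤3, i=2, swap(2,4) ⇒ [3,3,3,4,4,4,3]
j=5: 4>3, skip
swap(3,6) ⇒ [3,3,3,3,4,4,4]; return 3

4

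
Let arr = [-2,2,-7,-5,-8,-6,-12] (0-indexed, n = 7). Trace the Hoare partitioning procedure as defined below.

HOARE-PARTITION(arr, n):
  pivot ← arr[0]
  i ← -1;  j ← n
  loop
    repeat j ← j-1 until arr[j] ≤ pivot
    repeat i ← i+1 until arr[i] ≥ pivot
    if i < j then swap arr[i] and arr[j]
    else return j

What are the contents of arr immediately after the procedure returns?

[-12,-6,-7,-5,-8,2,-2]

pivot=-2
j stops at 6 (-12), i stops at 0 (-2); swap ⇒ [-12,2,-7,-5,-8,-6,-2]
j stops at 5 (-6), i stops at 1 (2); swap ⇒ [-12,-6,-7,-5,-8,2,-2]
j stops at 4, i stops at 5; i≥j ⇒ return 4. arr=[-12,-6,-7,-5,-8,2,-2]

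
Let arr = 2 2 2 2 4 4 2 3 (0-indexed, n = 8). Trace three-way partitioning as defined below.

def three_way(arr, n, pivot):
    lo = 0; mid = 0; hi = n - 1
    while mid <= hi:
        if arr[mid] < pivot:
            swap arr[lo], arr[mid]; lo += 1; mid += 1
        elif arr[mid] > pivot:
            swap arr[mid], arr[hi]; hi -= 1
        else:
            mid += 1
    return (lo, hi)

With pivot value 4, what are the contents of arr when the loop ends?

pivot = 4; lo=0, mid=0, hi=7
arr[mid]=2<4: swap arr[0],arr[0]; lo=1,mid=1 → 2 2 2 2 4 4 2 3
arr[mid]=2<4: swap arr[1],arr[1]; lo=2,mid=2 → 2 2 2 2 4 4 2 3
arr[mid]=2<4: swap arr[2],arr[2]; lo=3,mid=3 → 2 2 2 2 4 4 2 3
arr[mid]=2<4: swap arr[3],arr[3]; lo=4,mid=4 → 2 2 2 2 4 4 2 3
arr[mid]=4=4: mid=5
arr[mid]=4=4: mid=6
arr[mid]=2<4: swap arr[4],arr[6]; lo=5,mid=7 → 2 2 2 2 2 4 4 3
arr[mid]=3<4: swap arr[5],arr[7]; lo=6,mid=8 → 2 2 2 2 2 3 4 4
end: lo=6, hi=7; arr = 2 2 2 2 2 3 4 4

2 2 2 2 2 3 4 4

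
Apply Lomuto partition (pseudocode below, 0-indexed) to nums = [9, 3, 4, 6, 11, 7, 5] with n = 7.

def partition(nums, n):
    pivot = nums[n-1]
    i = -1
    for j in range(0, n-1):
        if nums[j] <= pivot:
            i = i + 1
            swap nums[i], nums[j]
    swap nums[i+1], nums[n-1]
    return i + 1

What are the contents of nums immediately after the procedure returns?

[3, 4, 5, 6, 11, 7, 9]

pivot = nums[6] = 5; i = -1
j=0: nums[0]=9 > 5 → no swap
j=1: nums[1]=3 ≤ 5 → i=0, swap nums[0],nums[1] → [3, 9, 4, 6, 11, 7, 5]
j=2: nums[2]=4 ≤ 5 → i=1, swap nums[1],nums[2] → [3, 4, 9, 6, 11, 7, 5]
j=3: nums[3]=6 > 5 → no swap
j=4: nums[4]=11 > 5 → no swap
j=5: nums[5]=7 > 5 → no swap
final swap nums[2],nums[6] → [3, 4, 5, 6, 11, 7, 9]; return 2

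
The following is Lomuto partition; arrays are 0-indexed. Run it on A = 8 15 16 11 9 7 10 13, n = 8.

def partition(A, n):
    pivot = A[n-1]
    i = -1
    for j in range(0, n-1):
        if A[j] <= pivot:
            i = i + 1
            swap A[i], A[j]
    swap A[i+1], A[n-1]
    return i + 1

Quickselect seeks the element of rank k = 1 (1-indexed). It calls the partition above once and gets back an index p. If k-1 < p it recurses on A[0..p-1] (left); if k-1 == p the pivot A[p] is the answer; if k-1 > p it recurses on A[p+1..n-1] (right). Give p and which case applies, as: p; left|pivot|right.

pivot = A[7] = 13; i = -1
j=0: A[0]=8 ≤ 13 → i=0, swap A[0],A[0] (no change) → 8 15 16 11 9 7 10 13
j=1: A[1]=15 > 13 → no swap
j=2: A[2]=16 > 13 → no swap
j=3: A[3]=11 ≤ 13 → i=1, swap A[1],A[3] → 8 11 16 15 9 7 10 13
j=4: A[4]=9 ≤ 13 → i=2, swap A[2],A[4] → 8 11 9 15 16 7 10 13
j=5: A[5]=7 ≤ 13 → i=3, swap A[3],A[5] → 8 11 9 7 16 15 10 13
j=6: A[6]=10 ≤ 13 → i=4, swap A[4],A[6] → 8 11 9 7 10 15 16 13
final swap A[5],A[7] → 8 11 9 7 10 13 16 15; return 5
p = 5; k-1 = 0 < 5 ⇒ left

5; left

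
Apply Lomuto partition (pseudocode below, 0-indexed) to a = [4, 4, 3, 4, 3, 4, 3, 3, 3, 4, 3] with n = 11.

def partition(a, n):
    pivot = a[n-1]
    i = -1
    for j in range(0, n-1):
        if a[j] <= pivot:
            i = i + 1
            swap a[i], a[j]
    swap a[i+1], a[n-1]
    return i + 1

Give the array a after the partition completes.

[3, 3, 3, 3, 3, 3, 4, 4, 4, 4, 4]

pivot = a[10] = 3; i = -1
j=0: a[0]=4 > 3 → no swap
j=1: a[1]=4 > 3 → no swap
j=2: a[2]=3 ≤ 3 → i=0, swap a[0],a[2] → [3, 4, 4, 4, 3, 4, 3, 3, 3, 4, 3]
j=3: a[3]=4 > 3 → no swap
j=4: a[4]=3 ≤ 3 → i=1, swap a[1],a[4] → [3, 3, 4, 4, 4, 4, 3, 3, 3, 4, 3]
j=5: a[5]=4 > 3 → no swap
j=6: a[6]=3 ≤ 3 → i=2, swap a[2],a[6] → [3, 3, 3, 4, 4, 4, 4, 3, 3, 4, 3]
j=7: a[7]=3 ≤ 3 → i=3, swap a[3],a[7] → [3, 3, 3, 3, 4, 4, 4, 4, 3, 4, 3]
j=8: a[8]=3 ≤ 3 → i=4, swap a[4],a[8] → [3, 3, 3, 3, 3, 4, 4, 4, 4, 4, 3]
j=9: a[9]=4 > 3 → no swap
final swap a[5],a[10] → [3, 3, 3, 3, 3, 3, 4, 4, 4, 4, 4]; return 5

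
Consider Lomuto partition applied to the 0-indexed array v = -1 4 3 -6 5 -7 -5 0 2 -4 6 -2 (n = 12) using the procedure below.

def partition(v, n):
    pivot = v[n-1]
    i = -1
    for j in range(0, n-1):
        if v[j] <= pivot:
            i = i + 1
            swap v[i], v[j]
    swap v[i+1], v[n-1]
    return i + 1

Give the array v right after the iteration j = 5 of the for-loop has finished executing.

-6 -7 3 -1 5 4 -5 0 2 -4 6 -2

pivot = v[11] = -2; i = -1
j=0: v[0]=-1 > -2 → no swap
j=1: v[1]=4 > -2 → no swap
j=2: v[2]=3 > -2 → no swap
j=3: v[3]=-6 ≤ -2 → i=0, swap v[0],v[3] → -6 4 3 -1 5 -7 -5 0 2 -4 6 -2
j=4: v[4]=5 > -2 → no swap
j=5: v[5]=-7 ≤ -2 → i=1, swap v[1],v[5] → -6 -7 3 -1 5 4 -5 0 2 -4 6 -2
(after j=5) v = -6 -7 3 -1 5 4 -5 0 2 -4 6 -2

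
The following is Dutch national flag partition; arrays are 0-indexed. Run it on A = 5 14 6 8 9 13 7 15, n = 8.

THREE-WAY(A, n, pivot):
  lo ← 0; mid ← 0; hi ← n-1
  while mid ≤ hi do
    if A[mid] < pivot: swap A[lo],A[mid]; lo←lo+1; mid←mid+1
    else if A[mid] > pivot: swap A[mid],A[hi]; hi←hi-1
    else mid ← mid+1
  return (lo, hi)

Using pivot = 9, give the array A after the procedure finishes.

pivot = 9; lo=0, mid=0, hi=7
A[mid]=5<9: swap A[0],A[0]; lo=1,mid=1 → 5 14 6 8 9 13 7 15
A[mid]=14>9: swap A[1],A[7]; hi=6 → 5 15 6 8 9 13 7 14
A[mid]=15>9: swap A[1],A[6]; hi=5 → 5 7 6 8 9 13 15 14
A[mid]=7<9: swap A[1],A[1]; lo=2,mid=2 → 5 7 6 8 9 13 15 14
A[mid]=6<9: swap A[2],A[2]; lo=3,mid=3 → 5 7 6 8 9 13 15 14
A[mid]=8<9: swap A[3],A[3]; lo=4,mid=4 → 5 7 6 8 9 13 15 14
A[mid]=9=9: mid=5
A[mid]=13>9: swap A[5],A[5]; hi=4 → 5 7 6 8 9 13 15 14
end: lo=4, hi=4; A = 5 7 6 8 9 13 15 14

5 7 6 8 9 13 15 14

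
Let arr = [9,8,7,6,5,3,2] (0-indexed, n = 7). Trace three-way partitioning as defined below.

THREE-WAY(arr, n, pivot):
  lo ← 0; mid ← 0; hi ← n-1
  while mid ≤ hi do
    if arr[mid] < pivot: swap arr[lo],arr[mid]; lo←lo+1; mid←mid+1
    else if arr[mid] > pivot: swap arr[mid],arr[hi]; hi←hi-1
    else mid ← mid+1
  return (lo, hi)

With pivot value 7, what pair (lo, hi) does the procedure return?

lo=0 mid=0 hi=6
9>7: swap(0,6), hi=5 ⇒ [2,8,7,6,5,3,9]
2<7: swap(0,0), lo=1 mid=1 ⇒ [2,8,7,6,5,3,9]
8>7: swap(1,5), hi=4 ⇒ [2,3,7,6,5,8,9]
3<7: swap(1,1), lo=2 mid=2 ⇒ [2,3,7,6,5,8,9]
7=7: mid=3
6<7: swap(2,3), lo=3 mid=4 ⇒ [2,3,6,7,5,8,9]
5<7: swap(3,4), lo=4 mid=5 ⇒ [2,3,6,5,7,8,9]
done. lo=4 hi=4; arr=[2,3,6,5,7,8,9]

(4, 4)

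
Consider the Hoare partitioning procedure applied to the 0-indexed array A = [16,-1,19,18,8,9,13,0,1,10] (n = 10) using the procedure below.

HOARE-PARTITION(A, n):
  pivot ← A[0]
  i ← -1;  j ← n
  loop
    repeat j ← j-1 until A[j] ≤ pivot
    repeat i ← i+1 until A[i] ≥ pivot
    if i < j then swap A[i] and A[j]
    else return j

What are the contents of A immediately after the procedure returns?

[10,-1,1,0,8,9,13,18,19,16]

pivot=16
j stops at 9 (10), i stops at 0 (16); swap ⇒ [10,-1,19,18,8,9,13,0,1,16]
j stops at 8 (1), i stops at 2 (19); swap ⇒ [10,-1,1,18,8,9,13,0,19,16]
j stops at 7 (0), i stops at 3 (18); swap ⇒ [10,-1,1,0,8,9,13,18,19,16]
j stops at 6, i stops at 7; i≥j ⇒ return 6. A=[10,-1,1,0,8,9,13,18,19,16]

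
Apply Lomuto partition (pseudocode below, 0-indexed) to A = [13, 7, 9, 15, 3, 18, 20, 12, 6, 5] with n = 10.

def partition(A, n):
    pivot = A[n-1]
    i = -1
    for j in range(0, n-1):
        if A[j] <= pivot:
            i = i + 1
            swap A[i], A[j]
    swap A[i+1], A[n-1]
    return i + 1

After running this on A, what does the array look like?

[3, 5, 9, 15, 13, 18, 20, 12, 6, 7]

pivot=5, i=-1
j=0: 13>5, skip
j=1: 7>5, skip
j=2: 9>5, skip
j=3: 15>5, skip
j=4: 3≤5, i=0, swap(0,4) ⇒ [3, 7, 9, 15, 13, 18, 20, 12, 6, 5]
j=5: 18>5, skip
j=6: 20>5, skip
j=7: 12>5, skip
j=8: 6>5, skip
swap(1,9) ⇒ [3, 5, 9, 15, 13, 18, 20, 12, 6, 7]; return 1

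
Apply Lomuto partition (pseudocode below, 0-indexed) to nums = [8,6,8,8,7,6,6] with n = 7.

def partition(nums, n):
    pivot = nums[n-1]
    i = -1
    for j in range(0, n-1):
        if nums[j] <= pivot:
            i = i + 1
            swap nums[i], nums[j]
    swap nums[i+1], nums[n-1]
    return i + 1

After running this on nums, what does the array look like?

[6,6,6,8,7,8,8]

pivot = nums[6] = 6; i = -1
j=0: nums[0]=8 > 6 → no swap
j=1: nums[1]=6 ≤ 6 → i=0, swap nums[0],nums[1] → [6,8,8,8,7,6,6]
j=2: nums[2]=8 > 6 → no swap
j=3: nums[3]=8 > 6 → no swap
j=4: nums[4]=7 > 6 → no swap
j=5: nums[5]=6 ≤ 6 → i=1, swap nums[1],nums[5] → [6,6,8,8,7,8,6]
final swap nums[2],nums[6] → [6,6,6,8,7,8,8]; return 2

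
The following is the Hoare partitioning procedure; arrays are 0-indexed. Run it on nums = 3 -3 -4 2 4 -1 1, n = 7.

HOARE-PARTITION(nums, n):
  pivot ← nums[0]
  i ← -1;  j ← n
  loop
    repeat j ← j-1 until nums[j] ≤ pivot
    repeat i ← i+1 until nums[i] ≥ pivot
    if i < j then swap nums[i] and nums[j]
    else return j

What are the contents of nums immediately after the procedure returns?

pivot=3
j stops at 6 (1), i stops at 0 (3); swap ⇒ 1 -3 -4 2 4 -1 3
j stops at 5 (-1), i stops at 4 (4); swap ⇒ 1 -3 -4 2 -1 4 3
j stops at 4, i stops at 5; i≥j ⇒ return 4. nums=1 -3 -4 2 -1 4 3

1 -3 -4 2 -1 4 3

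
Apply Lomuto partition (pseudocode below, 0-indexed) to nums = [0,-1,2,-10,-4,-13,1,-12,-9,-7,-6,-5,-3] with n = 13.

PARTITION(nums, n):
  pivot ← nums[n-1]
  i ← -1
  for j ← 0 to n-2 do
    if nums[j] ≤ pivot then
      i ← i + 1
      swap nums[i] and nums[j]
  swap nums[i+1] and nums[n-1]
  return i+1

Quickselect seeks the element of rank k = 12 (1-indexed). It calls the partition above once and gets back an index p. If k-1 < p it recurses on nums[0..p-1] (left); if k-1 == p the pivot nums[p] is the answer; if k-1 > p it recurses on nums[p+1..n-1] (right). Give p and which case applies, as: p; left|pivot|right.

pivot = nums[12] = -3; i = -1
j=0: nums[0]=0 > -3 → no swap
j=1: nums[1]=-1 > -3 → no swap
j=2: nums[2]=2 > -3 → no swap
j=3: nums[3]=-10 ≤ -3 → i=0, swap nums[0],nums[3] → [-10,-1,2,0,-4,-13,1,-12,-9,-7,-6,-5,-3]
j=4: nums[4]=-4 ≤ -3 → i=1, swap nums[1],nums[4] → [-10,-4,2,0,-1,-13,1,-12,-9,-7,-6,-5,-3]
j=5: nums[5]=-13 ≤ -3 → i=2, swap nums[2],nums[5] → [-10,-4,-13,0,-1,2,1,-12,-9,-7,-6,-5,-3]
j=6: nums[6]=1 > -3 → no swap
j=7: nums[7]=-12 ≤ -3 → i=3, swap nums[3],nums[7] → [-10,-4,-13,-12,-1,2,1,0,-9,-7,-6,-5,-3]
j=8: nums[8]=-9 ≤ -3 → i=4, swap nums[4],nums[8] → [-10,-4,-13,-12,-9,2,1,0,-1,-7,-6,-5,-3]
j=9: nums[9]=-7 ≤ -3 → i=5, swap nums[5],nums[9] → [-10,-4,-13,-12,-9,-7,1,0,-1,2,-6,-5,-3]
j=10: nums[10]=-6 ≤ -3 → i=6, swap nums[6],nums[10] → [-10,-4,-13,-12,-9,-7,-6,0,-1,2,1,-5,-3]
j=11: nums[11]=-5 ≤ -3 → i=7, swap nums[7],nums[11] → [-10,-4,-13,-12,-9,-7,-6,-5,-1,2,1,0,-3]
final swap nums[8],nums[12] → [-10,-4,-13,-12,-9,-7,-6,-5,-3,2,1,0,-1]; return 8
p = 8; k-1 = 11 > 8 ⇒ right

8; right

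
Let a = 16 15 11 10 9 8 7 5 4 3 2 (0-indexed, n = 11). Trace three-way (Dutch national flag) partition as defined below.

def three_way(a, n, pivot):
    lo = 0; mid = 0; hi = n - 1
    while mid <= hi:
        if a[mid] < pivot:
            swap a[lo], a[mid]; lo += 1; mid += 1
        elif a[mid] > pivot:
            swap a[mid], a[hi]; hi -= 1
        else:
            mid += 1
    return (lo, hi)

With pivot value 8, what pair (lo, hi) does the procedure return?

(5, 5)

pivot = 8; lo=0, mid=0, hi=10
a[mid]=16>8: swap a[0],a[10]; hi=9 → 2 15 11 10 9 8 7 5 4 3 16
a[mid]=2<8: swap a[0],a[0]; lo=1,mid=1 → 2 15 11 10 9 8 7 5 4 3 16
a[mid]=15>8: swap a[1],a[9]; hi=8 → 2 3 11 10 9 8 7 5 4 15 16
a[mid]=3<8: swap a[1],a[1]; lo=2,mid=2 → 2 3 11 10 9 8 7 5 4 15 16
a[mid]=11>8: swap a[2],a[8]; hi=7 → 2 3 4 10 9 8 7 5 11 15 16
a[mid]=4<8: swap a[2],a[2]; lo=3,mid=3 → 2 3 4 10 9 8 7 5 11 15 16
a[mid]=10>8: swap a[3],a[7]; hi=6 → 2 3 4 5 9 8 7 10 11 15 16
a[mid]=5<8: swap a[3],a[3]; lo=4,mid=4 → 2 3 4 5 9 8 7 10 11 15 16
a[mid]=9>8: swap a[4],a[6]; hi=5 → 2 3 4 5 7 8 9 10 11 15 16
a[mid]=7<8: swap a[4],a[4]; lo=5,mid=5 → 2 3 4 5 7 8 9 10 11 15 16
a[mid]=8=8: mid=6
end: lo=5, hi=5; a = 2 3 4 5 7 8 9 10 11 15 16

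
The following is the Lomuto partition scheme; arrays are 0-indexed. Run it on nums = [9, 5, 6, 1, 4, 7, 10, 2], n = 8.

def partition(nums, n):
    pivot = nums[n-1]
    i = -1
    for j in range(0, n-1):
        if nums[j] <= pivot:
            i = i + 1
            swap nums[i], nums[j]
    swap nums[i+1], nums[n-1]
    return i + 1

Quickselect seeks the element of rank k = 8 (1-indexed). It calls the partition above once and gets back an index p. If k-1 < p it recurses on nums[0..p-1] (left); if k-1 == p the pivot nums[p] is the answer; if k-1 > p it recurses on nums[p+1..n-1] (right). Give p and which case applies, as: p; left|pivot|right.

1; right

pivot = nums[7] = 2; i = -1
j=0: nums[0]=9 > 2 → no swap
j=1: nums[1]=5 > 2 → no swap
j=2: nums[2]=6 > 2 → no swap
j=3: nums[3]=1 ≤ 2 → i=0, swap nums[0],nums[3] → [1, 5, 6, 9, 4, 7, 10, 2]
j=4: nums[4]=4 > 2 → no swap
j=5: nums[5]=7 > 2 → no swap
j=6: nums[6]=10 > 2 → no swap
final swap nums[1],nums[7] → [1, 2, 6, 9, 4, 7, 10, 5]; return 1
p = 1; k-1 = 7 > 1 ⇒ right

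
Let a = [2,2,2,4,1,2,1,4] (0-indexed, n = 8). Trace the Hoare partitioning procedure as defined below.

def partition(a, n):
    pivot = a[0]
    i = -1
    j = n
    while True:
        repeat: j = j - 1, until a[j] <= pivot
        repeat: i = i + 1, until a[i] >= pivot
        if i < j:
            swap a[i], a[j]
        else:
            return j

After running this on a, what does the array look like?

pivot=2
j stops at 6 (1), i stops at 0 (2); swap ⇒ [1,2,2,4,1,2,2,4]
j stops at 5 (2), i stops at 1 (2); swap ⇒ [1,2,2,4,1,2,2,4]
j stops at 4 (1), i stops at 2 (2); swap ⇒ [1,2,1,4,2,2,2,4]
j stops at 2, i stops at 3; i≥j ⇒ return 2. a=[1,2,1,4,2,2,2,4]

[1,2,1,4,2,2,2,4]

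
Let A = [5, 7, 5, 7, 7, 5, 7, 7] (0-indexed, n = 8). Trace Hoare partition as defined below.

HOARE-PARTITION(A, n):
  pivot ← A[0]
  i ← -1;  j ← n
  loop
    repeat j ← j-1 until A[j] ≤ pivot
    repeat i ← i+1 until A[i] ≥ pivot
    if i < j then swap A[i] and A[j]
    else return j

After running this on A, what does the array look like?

[5, 5, 7, 7, 7, 5, 7, 7]

pivot = A[0] = 5; i = -1, j = 8
j→5 (A[5]=5≤5), i→0 (A[0]=5≥5); i<j, swap → [5, 7, 5, 7, 7, 5, 7, 7]
j→2 (A[2]=5≤5), i→1 (A[1]=7≥5); i<j, swap → [5, 5, 7, 7, 7, 5, 7, 7]
j→1, i→2; i≥j, return j=1. A = [5, 5, 7, 7, 7, 5, 7, 7]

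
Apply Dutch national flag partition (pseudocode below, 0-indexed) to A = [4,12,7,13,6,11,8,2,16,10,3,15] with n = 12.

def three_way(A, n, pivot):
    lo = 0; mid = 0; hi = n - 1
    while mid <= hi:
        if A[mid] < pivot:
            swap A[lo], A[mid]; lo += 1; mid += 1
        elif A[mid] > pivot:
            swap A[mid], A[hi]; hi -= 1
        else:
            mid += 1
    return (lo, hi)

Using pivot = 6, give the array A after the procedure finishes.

pivot = 6; lo=0, mid=0, hi=11
A[mid]=4<6: swap A[0],A[0]; lo=1,mid=1 → [4,12,7,13,6,11,8,2,16,10,3,15]
A[mid]=12>6: swap A[1],A[11]; hi=10 → [4,15,7,13,6,11,8,2,16,10,3,12]
A[mid]=15>6: swap A[1],A[10]; hi=9 → [4,3,7,13,6,11,8,2,16,10,15,12]
A[mid]=3<6: swap A[1],A[1]; lo=2,mid=2 → [4,3,7,13,6,11,8,2,16,10,15,12]
A[mid]=7>6: swap A[2],A[9]; hi=8 → [4,3,10,13,6,11,8,2,16,7,15,12]
A[mid]=10>6: swap A[2],A[8]; hi=7 → [4,3,16,13,6,11,8,2,10,7,15,12]
A[mid]=16>6: swap A[2],A[7]; hi=6 → [4,3,2,13,6,11,8,16,10,7,15,12]
A[mid]=2<6: swap A[2],A[2]; lo=3,mid=3 → [4,3,2,13,6,11,8,16,10,7,15,12]
A[mid]=13>6: swap A[3],A[6]; hi=5 → [4,3,2,8,6,11,13,16,10,7,15,12]
A[mid]=8>6: swap A[3],A[5]; hi=4 → [4,3,2,11,6,8,13,16,10,7,15,12]
A[mid]=11>6: swap A[3],A[4]; hi=3 → [4,3,2,6,11,8,13,16,10,7,15,12]
A[mid]=6=6: mid=4
end: lo=3, hi=3; A = [4,3,2,6,11,8,13,16,10,7,15,12]

[4,3,2,6,11,8,13,16,10,7,15,12]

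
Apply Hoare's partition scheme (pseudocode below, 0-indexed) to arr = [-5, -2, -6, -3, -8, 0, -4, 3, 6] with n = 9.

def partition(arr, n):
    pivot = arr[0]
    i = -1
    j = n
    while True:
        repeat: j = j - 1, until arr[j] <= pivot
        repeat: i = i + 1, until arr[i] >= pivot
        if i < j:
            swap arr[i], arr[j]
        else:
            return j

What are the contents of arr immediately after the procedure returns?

pivot = arr[0] = -5; i = -1, j = 9
j→4 (arr[4]=-8≤-5), i→0 (arr[0]=-5≥-5); i<j, swap → [-8, -2, -6, -3, -5, 0, -4, 3, 6]
j→2 (arr[2]=-6≤-5), i→1 (arr[1]=-2≥-5); i<j, swap → [-8, -6, -2, -3, -5, 0, -4, 3, 6]
j→1, i→2; i≥j, return j=1. arr = [-8, -6, -2, -3, -5, 0, -4, 3, 6]

[-8, -6, -2, -3, -5, 0, -4, 3, 6]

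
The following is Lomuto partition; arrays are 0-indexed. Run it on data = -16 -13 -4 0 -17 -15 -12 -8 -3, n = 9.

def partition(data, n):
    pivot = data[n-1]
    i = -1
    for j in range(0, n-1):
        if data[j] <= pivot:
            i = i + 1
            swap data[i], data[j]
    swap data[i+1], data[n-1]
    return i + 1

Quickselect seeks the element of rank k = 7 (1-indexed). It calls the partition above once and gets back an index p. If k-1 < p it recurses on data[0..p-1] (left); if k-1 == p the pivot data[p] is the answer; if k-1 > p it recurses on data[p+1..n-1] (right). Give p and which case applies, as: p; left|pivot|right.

7; left

pivot=-3, i=-1
j=0: -16≤-3, i=0, swap(0,0) ⇒ -16 -13 -4 0 -17 -15 -12 -8 -3
j=1: -13≤-3, i=1, swap(1,1) ⇒ -16 -13 -4 0 -17 -15 -12 -8 -3
j=2: -4≤-3, i=2, swap(2,2) ⇒ -16 -13 -4 0 -17 -15 -12 -8 -3
j=3: 0>-3, skip
j=4: -17≤-3, i=3, swap(3,4) ⇒ -16 -13 -4 -17 0 -15 -12 -8 -3
j=5: -15≤-3, i=4, swap(4,5) ⇒ -16 -13 -4 -17 -15 0 -12 -8 -3
j=6: -12≤-3, i=5, swap(5,6) ⇒ -16 -13 -4 -17 -15 -12 0 -8 -3
j=7: -8≤-3, i=6, swap(6,7) ⇒ -16 -13 -4 -17 -15 -12 -8 0 -3
swap(7,8) ⇒ -16 -13 -4 -17 -15 -12 -8 -3 0; return 7
p = 7; k-1 = 6 < 7 ⇒ left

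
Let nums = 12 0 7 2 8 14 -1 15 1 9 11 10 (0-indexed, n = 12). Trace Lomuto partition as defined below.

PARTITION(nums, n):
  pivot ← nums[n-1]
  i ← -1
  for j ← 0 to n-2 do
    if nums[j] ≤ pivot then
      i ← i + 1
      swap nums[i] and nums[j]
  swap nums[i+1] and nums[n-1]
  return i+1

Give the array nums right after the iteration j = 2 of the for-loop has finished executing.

pivot = nums[11] = 10; i = -1
j=0: nums[0]=12 > 10 → no swap
j=1: nums[1]=0 ≤ 10 → i=0, swap nums[0],nums[1] → 0 12 7 2 8 14 -1 15 1 9 11 10
j=2: nums[2]=7 ≤ 10 → i=1, swap nums[1],nums[2] → 0 7 12 2 8 14 -1 15 1 9 11 10
(after j=2) nums = 0 7 12 2 8 14 -1 15 1 9 11 10

0 7 12 2 8 14 -1 15 1 9 11 10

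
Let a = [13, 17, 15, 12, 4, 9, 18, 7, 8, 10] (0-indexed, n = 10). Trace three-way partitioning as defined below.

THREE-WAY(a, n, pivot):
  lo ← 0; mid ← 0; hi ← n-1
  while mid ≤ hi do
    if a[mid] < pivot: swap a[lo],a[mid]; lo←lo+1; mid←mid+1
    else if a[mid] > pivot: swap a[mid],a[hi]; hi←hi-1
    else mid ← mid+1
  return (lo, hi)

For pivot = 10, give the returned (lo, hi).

(4, 4)

pivot = 10; lo=0, mid=0, hi=9
a[mid]=13>10: swap a[0],a[9]; hi=8 → [10, 17, 15, 12, 4, 9, 18, 7, 8, 13]
a[mid]=10=10: mid=1
a[mid]=17>10: swap a[1],a[8]; hi=7 → [10, 8, 15, 12, 4, 9, 18, 7, 17, 13]
a[mid]=8<10: swap a[0],a[1]; lo=1,mid=2 → [8, 10, 15, 12, 4, 9, 18, 7, 17, 13]
a[mid]=15>10: swap a[2],a[7]; hi=6 → [8, 10, 7, 12, 4, 9, 18, 15, 17, 13]
a[mid]=7<10: swap a[1],a[2]; lo=2,mid=3 → [8, 7, 10, 12, 4, 9, 18, 15, 17, 13]
a[mid]=12>10: swap a[3],a[6]; hi=5 → [8, 7, 10, 18, 4, 9, 12, 15, 17, 13]
a[mid]=18>10: swap a[3],a[5]; hi=4 → [8, 7, 10, 9, 4, 18, 12, 15, 17, 13]
a[mid]=9<10: swap a[2],a[3]; lo=3,mid=4 → [8, 7, 9, 10, 4, 18, 12, 15, 17, 13]
a[mid]=4<10: swap a[3],a[4]; lo=4,mid=5 → [8, 7, 9, 4, 10, 18, 12, 15, 17, 13]
end: lo=4, hi=4; a = [8, 7, 9, 4, 10, 18, 12, 15, 17, 13]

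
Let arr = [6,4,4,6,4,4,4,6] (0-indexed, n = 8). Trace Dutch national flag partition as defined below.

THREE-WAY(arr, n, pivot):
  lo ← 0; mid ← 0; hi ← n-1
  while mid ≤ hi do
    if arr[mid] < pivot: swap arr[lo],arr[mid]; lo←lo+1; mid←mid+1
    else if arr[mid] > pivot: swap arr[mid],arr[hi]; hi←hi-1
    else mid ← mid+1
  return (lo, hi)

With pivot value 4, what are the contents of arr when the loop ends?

pivot = 4; lo=0, mid=0, hi=7
arr[mid]=6>4: swap arr[0],arr[7]; hi=6 → [6,4,4,6,4,4,4,6]
arr[mid]=6>4: swap arr[0],arr[6]; hi=5 → [4,4,4,6,4,4,6,6]
arr[mid]=4=4: mid=1
arr[mid]=4=4: mid=2
arr[mid]=4=4: mid=3
arr[mid]=6>4: swap arr[3],arr[5]; hi=4 → [4,4,4,4,4,6,6,6]
arr[mid]=4=4: mid=4
arr[mid]=4=4: mid=5
end: lo=0, hi=4; arr = [4,4,4,4,4,6,6,6]

[4,4,4,4,4,6,6,6]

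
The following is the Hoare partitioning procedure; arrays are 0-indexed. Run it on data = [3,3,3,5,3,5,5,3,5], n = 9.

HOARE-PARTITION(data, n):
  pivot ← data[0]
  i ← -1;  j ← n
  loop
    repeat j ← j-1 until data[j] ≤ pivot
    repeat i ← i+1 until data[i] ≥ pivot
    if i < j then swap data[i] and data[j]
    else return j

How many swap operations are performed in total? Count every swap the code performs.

pivot=3
j stops at 7 (3), i stops at 0 (3); swap ⇒ [3,3,3,5,3,5,5,3,5]
j stops at 4 (3), i stops at 1 (3); swap ⇒ [3,3,3,5,3,5,5,3,5]
j stops at 2, i stops at 2; i≥j ⇒ return 2. data=[3,3,3,5,3,5,5,3,5]

2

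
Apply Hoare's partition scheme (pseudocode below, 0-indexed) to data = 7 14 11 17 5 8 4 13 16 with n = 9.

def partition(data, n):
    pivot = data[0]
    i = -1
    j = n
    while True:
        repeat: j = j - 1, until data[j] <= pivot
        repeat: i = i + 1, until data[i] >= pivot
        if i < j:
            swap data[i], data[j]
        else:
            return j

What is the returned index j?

pivot=7
j stops at 6 (4), i stops at 0 (7); swap ⇒ 4 14 11 17 5 8 7 13 16
j stops at 4 (5), i stops at 1 (14); swap ⇒ 4 5 11 17 14 8 7 13 16
j stops at 1, i stops at 2; i≥j ⇒ return 1. data=4 5 11 17 14 8 7 13 16

1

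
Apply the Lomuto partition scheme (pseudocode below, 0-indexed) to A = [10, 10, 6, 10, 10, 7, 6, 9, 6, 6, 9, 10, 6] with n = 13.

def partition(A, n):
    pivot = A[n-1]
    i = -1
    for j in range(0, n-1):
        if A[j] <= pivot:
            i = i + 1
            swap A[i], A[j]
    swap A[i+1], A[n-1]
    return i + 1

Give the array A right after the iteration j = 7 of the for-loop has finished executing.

[6, 6, 10, 10, 10, 7, 10, 9, 6, 6, 9, 10, 6]

pivot = A[12] = 6; i = -1
j=0: A[0]=10 > 6 → no swap
j=1: A[1]=10 > 6 → no swap
j=2: A[2]=6 ≤ 6 → i=0, swap A[0],A[2] → [6, 10, 10, 10, 10, 7, 6, 9, 6, 6, 9, 10, 6]
j=3: A[3]=10 > 6 → no swap
j=4: A[4]=10 > 6 → no swap
j=5: A[5]=7 > 6 → no swap
j=6: A[6]=6 ≤ 6 → i=1, swap A[1],A[6] → [6, 6, 10, 10, 10, 7, 10, 9, 6, 6, 9, 10, 6]
j=7: A[7]=9 > 6 → no swap
(after j=7) A = [6, 6, 10, 10, 10, 7, 10, 9, 6, 6, 9, 10, 6]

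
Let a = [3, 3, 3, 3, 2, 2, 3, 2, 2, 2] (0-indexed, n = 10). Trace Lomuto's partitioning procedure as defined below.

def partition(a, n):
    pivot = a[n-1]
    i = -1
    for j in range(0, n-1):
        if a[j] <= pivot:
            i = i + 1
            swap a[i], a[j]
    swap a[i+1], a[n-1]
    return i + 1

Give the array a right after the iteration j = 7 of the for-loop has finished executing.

[2, 2, 2, 3, 3, 3, 3, 3, 2, 2]

pivot=2, i=-1
j=0: 3>2, skip
j=1: 3>2, skip
j=2: 3>2, skip
j=3: 3>2, skip
j=4: 2≤2, i=0, swap(0,4) ⇒ [2, 3, 3, 3, 3, 2, 3, 2, 2, 2]
j=5: 2≤2, i=1, swap(1,5) ⇒ [2, 2, 3, 3, 3, 3, 3, 2, 2, 2]
j=6: 3>2, skip
j=7: 2≤2, i=2, swap(2,7) ⇒ [2, 2, 2, 3, 3, 3, 3, 3, 2, 2]
(after j=7) a = [2, 2, 2, 3, 3, 3, 3, 3, 2, 2]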